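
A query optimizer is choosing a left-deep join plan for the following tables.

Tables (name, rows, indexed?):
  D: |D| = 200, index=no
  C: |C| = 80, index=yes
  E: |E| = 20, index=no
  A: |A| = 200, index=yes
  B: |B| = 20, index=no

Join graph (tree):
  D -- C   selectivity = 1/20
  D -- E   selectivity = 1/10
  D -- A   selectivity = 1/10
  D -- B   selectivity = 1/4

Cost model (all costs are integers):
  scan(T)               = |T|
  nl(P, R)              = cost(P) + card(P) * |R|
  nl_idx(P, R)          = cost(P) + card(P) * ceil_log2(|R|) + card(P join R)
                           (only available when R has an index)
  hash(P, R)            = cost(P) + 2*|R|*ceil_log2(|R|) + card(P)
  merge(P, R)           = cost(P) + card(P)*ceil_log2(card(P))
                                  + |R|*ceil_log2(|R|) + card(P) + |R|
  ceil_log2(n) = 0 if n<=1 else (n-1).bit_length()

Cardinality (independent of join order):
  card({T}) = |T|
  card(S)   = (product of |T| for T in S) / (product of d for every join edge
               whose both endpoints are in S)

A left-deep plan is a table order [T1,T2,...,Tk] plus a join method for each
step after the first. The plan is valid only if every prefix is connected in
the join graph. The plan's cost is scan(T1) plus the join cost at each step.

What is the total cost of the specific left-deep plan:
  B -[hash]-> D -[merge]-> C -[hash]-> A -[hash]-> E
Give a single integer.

102280

step 1: scan B: cost=20, card=20
step 2: join D via hash
    card(P join D) = 20*200/(4) = 1000
    cost = 20 + 2*200*8 + 20 = 3240
step 3: join C via merge
    card(P join C) = 1000*80/(20) = 4000
    cost = 3240 + 1000*10 + 80*7 + 1000 + 80 = 14880
step 4: join A via hash
    card(P join A) = 4000*200/(10) = 80000
    cost = 14880 + 2*200*8 + 4000 = 22080
step 5: join E via hash
    card(P join E) = 80000*20/(10) = 160000
    cost = 22080 + 2*20*5 + 80000 = 102280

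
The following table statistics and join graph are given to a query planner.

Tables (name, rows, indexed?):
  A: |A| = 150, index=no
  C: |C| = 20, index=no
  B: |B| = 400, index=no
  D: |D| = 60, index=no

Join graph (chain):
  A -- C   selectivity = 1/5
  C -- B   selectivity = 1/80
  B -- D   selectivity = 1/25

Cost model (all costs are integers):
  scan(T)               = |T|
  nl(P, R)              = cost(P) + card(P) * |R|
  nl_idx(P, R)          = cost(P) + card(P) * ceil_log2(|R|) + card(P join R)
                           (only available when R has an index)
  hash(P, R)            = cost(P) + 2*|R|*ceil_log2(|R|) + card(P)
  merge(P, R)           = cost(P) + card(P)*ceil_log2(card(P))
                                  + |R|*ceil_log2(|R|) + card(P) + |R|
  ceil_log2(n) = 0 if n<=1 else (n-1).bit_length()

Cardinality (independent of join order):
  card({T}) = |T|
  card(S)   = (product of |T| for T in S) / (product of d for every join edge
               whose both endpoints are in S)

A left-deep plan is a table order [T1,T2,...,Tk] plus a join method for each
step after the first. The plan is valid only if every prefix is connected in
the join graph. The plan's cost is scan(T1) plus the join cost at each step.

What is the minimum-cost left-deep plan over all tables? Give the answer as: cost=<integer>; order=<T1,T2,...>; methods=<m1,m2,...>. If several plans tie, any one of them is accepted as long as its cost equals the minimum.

Selinger DP (subsets sized 1..n):
  {A}: scan cost=150, card=150
  {C}: scan cost=20, card=20
  {B}: scan cost=400, card=400
  {D}: scan cost=60, card=60
  {AC}: card=600; try (C,hash)→500, (A,merge)→1490, (C,merge)→1620, (A,hash)→2440, (A,nl)→3020, (C,nl)→3150; best=500 via (C,hash)
  {BC}: card=100; try (C,hash)→1000, (B,merge)→4140, (C,merge)→4520, (B,hash)→7240, (B,nl)→8020, (C,nl)→8400; best=1000 via (C,hash)
  {BD}: card=960; try (D,hash)→1520, (B,merge)→4480, (D,merge)→4820, (B,hash)→7320, (B,nl)→24060, (D,nl)→24400; best=1520 via (D,hash)
  {ABC}: card=3000; try (A,merge)→3150, (A,hash)→3500, (B,hash)→8300, (B,merge)→11100, (A,nl)→16000, (B,nl)→240500; best=3150 via (A,merge)
  {BCD}: card=240; try (D,hash)→1820, (D,merge)→2220, (C,hash)→2680, (D,nl)→7000, (C,merge)→12200, (C,nl)→20720; best=1820 via (D,hash)
  {ABCD}: card=7200; try (A,hash)→4460, (A,merge)→5330, (D,hash)→6870, (A,nl)→37820, (D,merge)→42570, (D,nl)→183150; best=4460 via (A,hash)

cost=4460; order=B,C,D,A; methods=hash,hash,hash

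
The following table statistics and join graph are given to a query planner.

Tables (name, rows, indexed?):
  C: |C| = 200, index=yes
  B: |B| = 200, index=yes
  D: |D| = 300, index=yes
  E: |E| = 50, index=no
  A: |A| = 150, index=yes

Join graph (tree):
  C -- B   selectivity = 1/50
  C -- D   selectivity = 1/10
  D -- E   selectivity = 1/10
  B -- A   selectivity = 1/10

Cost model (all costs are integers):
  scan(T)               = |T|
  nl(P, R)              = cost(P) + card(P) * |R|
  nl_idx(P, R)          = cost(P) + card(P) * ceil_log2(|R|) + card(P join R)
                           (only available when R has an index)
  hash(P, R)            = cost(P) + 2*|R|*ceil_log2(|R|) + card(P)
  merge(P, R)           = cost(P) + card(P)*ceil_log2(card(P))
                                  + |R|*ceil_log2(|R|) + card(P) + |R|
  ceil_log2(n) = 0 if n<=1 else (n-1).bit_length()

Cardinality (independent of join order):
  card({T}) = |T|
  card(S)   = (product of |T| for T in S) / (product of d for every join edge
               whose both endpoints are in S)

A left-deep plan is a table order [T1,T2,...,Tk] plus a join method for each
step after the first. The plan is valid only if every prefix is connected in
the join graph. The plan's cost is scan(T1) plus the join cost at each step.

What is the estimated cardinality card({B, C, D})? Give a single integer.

24000

Tables in S: B(200), C(200), D(300)
Edges inside S: C-B(d=50), C-D(d=10)
numerator = 200 * 200 * 300 = 12000000
denominator = 50 * 10 = 500
card(S) = 12000000 / 500 = 24000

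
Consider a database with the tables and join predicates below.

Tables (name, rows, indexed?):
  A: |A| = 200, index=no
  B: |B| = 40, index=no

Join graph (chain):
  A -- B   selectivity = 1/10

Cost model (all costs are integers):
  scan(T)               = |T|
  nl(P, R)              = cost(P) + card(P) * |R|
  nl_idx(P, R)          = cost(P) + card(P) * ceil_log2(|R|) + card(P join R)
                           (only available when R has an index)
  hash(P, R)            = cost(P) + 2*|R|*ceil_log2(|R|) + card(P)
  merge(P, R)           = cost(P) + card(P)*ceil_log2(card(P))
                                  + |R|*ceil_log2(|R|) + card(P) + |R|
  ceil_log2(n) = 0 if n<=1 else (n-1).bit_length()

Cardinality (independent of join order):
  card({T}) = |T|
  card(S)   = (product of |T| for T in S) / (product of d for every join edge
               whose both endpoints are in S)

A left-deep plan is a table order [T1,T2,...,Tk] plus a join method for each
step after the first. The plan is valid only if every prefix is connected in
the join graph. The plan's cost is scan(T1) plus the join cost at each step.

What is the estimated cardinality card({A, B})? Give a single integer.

Tables in S: A(200), B(40)
Edges inside S: A-B(d=10)
numerator = 200 * 40 = 8000
denominator = 10 = 10
card(S) = 8000 / 10 = 800

800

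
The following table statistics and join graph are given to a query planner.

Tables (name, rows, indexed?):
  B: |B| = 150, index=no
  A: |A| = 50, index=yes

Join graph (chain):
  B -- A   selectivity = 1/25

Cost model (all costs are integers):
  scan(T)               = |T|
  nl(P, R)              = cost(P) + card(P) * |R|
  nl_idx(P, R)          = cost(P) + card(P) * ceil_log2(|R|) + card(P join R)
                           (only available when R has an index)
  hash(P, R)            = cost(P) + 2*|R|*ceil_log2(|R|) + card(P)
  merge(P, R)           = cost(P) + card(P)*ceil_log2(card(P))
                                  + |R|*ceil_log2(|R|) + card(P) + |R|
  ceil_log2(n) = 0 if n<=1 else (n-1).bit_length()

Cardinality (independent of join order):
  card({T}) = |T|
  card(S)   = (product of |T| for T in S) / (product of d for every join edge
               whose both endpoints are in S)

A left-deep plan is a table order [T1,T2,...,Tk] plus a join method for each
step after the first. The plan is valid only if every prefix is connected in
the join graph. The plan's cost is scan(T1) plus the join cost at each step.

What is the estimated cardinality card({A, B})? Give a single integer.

300

Tables in S: A(50), B(150)
Edges inside S: B-A(d=25)
numerator = 50 * 150 = 7500
denominator = 25 = 25
card(S) = 7500 / 25 = 300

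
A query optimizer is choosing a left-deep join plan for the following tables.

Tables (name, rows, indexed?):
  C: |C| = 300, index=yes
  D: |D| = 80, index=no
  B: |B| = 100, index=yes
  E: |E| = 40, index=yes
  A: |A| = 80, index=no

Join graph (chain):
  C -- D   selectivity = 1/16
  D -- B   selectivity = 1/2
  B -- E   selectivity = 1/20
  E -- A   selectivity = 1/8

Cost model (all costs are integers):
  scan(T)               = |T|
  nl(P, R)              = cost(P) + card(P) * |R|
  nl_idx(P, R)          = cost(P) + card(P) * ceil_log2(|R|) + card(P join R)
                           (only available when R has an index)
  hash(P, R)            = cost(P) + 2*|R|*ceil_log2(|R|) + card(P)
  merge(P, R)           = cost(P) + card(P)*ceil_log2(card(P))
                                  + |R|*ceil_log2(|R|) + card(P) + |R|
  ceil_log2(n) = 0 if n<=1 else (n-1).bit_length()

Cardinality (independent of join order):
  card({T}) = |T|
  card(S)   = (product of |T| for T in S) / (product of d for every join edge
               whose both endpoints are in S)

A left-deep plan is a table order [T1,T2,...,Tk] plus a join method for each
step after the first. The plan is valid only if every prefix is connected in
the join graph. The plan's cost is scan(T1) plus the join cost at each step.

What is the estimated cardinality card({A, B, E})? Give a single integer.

2000

Tables in S: A(80), B(100), E(40)
Edges inside S: B-E(d=20), E-A(d=8)
numerator = 80 * 100 * 40 = 320000
denominator = 20 * 8 = 160
card(S) = 320000 / 160 = 2000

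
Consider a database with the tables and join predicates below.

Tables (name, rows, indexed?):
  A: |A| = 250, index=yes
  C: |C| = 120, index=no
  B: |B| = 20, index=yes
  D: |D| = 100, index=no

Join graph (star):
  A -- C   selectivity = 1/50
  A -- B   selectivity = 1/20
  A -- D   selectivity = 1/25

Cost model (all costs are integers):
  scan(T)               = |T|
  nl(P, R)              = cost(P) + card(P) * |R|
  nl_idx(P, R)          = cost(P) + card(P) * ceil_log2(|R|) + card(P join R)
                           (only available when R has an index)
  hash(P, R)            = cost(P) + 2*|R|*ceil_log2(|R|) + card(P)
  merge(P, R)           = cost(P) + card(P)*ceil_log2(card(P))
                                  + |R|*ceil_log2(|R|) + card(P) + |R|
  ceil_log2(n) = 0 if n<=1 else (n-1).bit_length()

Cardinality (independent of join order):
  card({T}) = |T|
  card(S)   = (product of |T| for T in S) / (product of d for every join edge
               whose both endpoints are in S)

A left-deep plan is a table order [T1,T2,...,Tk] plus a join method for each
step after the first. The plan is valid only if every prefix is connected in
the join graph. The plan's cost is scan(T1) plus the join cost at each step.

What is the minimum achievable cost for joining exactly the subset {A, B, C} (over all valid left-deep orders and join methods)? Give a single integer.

2360

Selinger DP over subsets of {A,B,C}:
  {A}: scan cost=250, card=250
  {C}: scan cost=120, card=120
  {B}: scan cost=20, card=20
  {AC}: card=600; try (A,nl_idx)→1680, (C,hash)→2180, (A,merge)→3330, (C,merge)→3460, (A,hash)→4240, (A,nl)→30120 …(+1); best=1680 via (A,nl_idx)
  {AB}: card=250; try (A,nl_idx)→430, (B,hash)→700, (B,nl_idx)→1750, (A,merge)→2390, (B,merge)→2620, (A,hash)→4040 …(+2); best=430 via (A,nl_idx)
  {ABC}: card=600; try (C,hash)→2360, (B,hash)→2480, (C,merge)→3640, (B,nl_idx)→5280, (B,merge)→8400, (B,nl)→13680 …(+1); best=2360 via (C,hash)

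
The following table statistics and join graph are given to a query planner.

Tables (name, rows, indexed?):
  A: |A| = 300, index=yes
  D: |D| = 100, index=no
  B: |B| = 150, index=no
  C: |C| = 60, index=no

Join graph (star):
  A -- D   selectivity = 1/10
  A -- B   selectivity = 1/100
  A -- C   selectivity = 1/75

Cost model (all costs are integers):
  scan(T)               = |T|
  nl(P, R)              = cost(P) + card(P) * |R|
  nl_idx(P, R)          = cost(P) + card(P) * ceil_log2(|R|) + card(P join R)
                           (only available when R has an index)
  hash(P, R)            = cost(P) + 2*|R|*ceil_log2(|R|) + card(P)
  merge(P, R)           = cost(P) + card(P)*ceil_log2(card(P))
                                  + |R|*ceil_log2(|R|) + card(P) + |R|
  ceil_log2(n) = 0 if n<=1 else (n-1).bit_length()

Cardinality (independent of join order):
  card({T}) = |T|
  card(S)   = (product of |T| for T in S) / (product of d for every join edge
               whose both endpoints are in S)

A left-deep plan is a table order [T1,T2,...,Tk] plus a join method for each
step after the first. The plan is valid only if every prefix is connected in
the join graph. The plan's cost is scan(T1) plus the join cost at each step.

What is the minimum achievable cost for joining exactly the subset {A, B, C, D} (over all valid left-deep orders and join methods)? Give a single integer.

Selinger DP over subsets of {A,B,C,D}:
  {A}: scan cost=300, card=300
  {D}: scan cost=100, card=100
  {B}: scan cost=150, card=150
  {C}: scan cost=60, card=60
  {AD}: card=3000; try (D,hash)→2000, (A,merge)→3900, (A,nl_idx)→4000, (D,merge)→4100, (A,hash)→5600, (A,nl)→30100 …(+1); best=2000 via (D,hash)
  {AB}: card=450; try (A,nl_idx)→1950, (B,hash)→3000, (A,merge)→4500, (B,merge)→4650, (A,hash)→5700, (A,nl)→45150 …(+1); best=1950 via (A,nl_idx)
  {AC}: card=240; try (A,nl_idx)→840, (C,hash)→1320, (A,merge)→3480, (C,merge)→3720, (A,hash)→5520, (A,nl)→18060 …(+1); best=840 via (A,nl_idx)
  {ABD}: card=4500; try (D,hash)→3800, (D,merge)→7250, (B,hash)→7400, (B,merge)→42350, (D,nl)→46950, (B,nl)→452000; best=3800 via (D,hash)
  {ACD}: card=2400; try (D,hash)→2480, (D,merge)→3800, (C,hash)→5720, (D,nl)→24840, (C,merge)→41420, (C,nl)→182000; best=2480 via (D,hash)
  {ABC}: card=360; try (C,hash)→3120, (B,hash)→3480, (B,merge)→4350, (C,merge)→6870, (C,nl)→28950, (B,nl)→36840; best=3120 via (C,hash)
  {ABCD}: card=3600; try (D,hash)→4880, (B,hash)→7280, (D,merge)→7520, (C,hash)→9020, (B,merge)→35030, (D,nl)→39120 …(+3); best=4880 via (D,hash)

4880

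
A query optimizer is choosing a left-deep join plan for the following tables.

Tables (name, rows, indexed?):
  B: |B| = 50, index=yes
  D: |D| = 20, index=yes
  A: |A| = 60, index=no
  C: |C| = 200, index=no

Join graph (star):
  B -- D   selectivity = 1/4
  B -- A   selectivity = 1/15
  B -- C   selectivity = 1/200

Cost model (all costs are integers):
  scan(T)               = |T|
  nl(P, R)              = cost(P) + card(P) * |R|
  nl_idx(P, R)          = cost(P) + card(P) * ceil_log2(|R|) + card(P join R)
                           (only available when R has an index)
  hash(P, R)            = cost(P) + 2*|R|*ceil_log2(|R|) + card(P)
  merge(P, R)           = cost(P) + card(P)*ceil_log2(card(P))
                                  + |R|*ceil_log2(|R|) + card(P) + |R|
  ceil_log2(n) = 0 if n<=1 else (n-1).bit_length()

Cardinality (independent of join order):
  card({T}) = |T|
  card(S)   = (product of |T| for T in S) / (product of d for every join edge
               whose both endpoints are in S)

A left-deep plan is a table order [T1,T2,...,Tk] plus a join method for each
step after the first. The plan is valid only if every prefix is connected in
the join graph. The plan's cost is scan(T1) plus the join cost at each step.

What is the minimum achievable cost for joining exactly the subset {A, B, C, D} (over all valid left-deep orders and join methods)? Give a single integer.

2170

Selinger DP over subsets of {A,B,C,D}:
  {B}: scan cost=50, card=50
  {D}: scan cost=20, card=20
  {A}: scan cost=60, card=60
  {C}: scan cost=200, card=200
  {BD}: card=250; try (D,hash)→300, (B,nl_idx)→390, (B,merge)→490, (D,merge)→520, (D,nl_idx)→550, (B,hash)→640 …(+2); best=300 via (D,hash)
  {AB}: card=200; try (B,nl_idx)→620, (B,hash)→720, (A,hash)→820, (A,merge)→820, (B,merge)→830, (A,nl)→3050 …(+1); best=620 via (B,nl_idx)
  {BC}: card=50; try (B,hash)→1000, (B,nl_idx)→1450, (C,merge)→2200, (B,merge)→2350, (C,hash)→3300, (C,nl)→10050 …(+1); best=1000 via (B,hash)
  {ABD}: card=1000; try (D,hash)→1020, (A,hash)→1270, (D,merge)→2540, (D,nl_idx)→2620, (A,merge)→2970, (D,nl)→4620 …(+1); best=1020 via (D,hash)
  {BCD}: card=250; try (D,hash)→1250, (D,merge)→1470, (D,nl_idx)→1500, (D,nl)→2000, (C,hash)→3750, (C,merge)→4350 …(+1); best=1250 via (D,hash)
  {ABC}: card=200; try (A,hash)→1770, (A,merge)→1770, (A,nl)→4000, (C,hash)→4020, (C,merge)→4220, (C,nl)→40620; best=1770 via (A,hash)
  {ABCD}: card=1000; try (D,hash)→2170, (A,hash)→2220, (D,merge)→3690, (D,nl_idx)→3770, (A,merge)→3920, (C,hash)→5220 …(+4); best=2170 via (D,hash)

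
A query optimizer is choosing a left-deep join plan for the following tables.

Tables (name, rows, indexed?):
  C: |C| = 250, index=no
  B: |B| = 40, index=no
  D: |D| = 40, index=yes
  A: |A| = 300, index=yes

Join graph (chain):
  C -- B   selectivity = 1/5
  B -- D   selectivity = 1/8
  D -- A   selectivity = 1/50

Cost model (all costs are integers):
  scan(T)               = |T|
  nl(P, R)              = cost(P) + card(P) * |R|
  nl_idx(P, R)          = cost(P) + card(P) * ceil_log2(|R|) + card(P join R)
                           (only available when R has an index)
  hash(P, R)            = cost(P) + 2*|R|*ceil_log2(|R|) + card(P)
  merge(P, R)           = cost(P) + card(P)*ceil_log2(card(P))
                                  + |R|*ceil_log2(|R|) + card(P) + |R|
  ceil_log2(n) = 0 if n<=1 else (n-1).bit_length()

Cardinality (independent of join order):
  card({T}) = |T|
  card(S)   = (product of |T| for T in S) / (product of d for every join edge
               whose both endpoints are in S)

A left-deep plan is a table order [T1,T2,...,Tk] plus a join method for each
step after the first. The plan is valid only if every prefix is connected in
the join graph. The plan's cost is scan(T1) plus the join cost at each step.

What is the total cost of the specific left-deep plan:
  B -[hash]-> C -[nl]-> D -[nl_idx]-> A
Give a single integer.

step 1: scan B: cost=40, card=40
step 2: join C via hash
    card(P join C) = 40*250/(5) = 2000
    cost = 40 + 2*250*8 + 40 = 4080
step 3: join D via nl
    card(P join D) = 2000*40/(8) = 10000
    cost = 4080 + 2000*40 = 84080
step 4: join A via nl_idx
    card(P join A) = 10000*300/(50) = 60000
    cost = 84080 + 10000*9 + 60000 = 234080

234080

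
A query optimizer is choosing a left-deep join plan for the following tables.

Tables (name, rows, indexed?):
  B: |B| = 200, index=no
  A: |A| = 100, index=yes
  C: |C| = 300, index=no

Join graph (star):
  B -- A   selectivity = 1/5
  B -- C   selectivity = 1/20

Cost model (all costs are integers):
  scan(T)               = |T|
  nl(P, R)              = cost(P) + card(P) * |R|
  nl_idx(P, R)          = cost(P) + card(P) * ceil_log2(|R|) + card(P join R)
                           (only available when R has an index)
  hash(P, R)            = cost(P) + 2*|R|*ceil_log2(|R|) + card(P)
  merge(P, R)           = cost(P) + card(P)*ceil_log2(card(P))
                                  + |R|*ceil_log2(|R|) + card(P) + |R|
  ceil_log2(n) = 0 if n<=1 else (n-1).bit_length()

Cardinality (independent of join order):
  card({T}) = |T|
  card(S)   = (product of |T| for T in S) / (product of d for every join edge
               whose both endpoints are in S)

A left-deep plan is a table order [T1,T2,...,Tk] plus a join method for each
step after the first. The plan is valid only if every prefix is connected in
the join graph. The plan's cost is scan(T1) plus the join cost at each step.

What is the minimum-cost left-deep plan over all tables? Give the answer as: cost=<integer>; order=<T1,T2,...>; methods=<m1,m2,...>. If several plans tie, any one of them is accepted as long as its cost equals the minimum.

Selinger DP (subsets sized 1..n):
  {B}: scan cost=200, card=200
  {A}: scan cost=100, card=100
  {C}: scan cost=300, card=300
  {AB}: card=4000; try (A,hash)→1800, (B,merge)→2700, (A,merge)→2800, (B,hash)→3400, (A,nl_idx)→5600, (B,nl)→20100 …(+1); best=1800 via (A,hash)
  {BC}: card=3000; try (B,hash)→3800, (C,merge)→5000, (B,merge)→5100, (C,hash)→5800, (C,nl)→60200, (B,nl)→60300; best=3800 via (B,hash)
  {ABC}: card=60000; try (A,hash)→8200, (C,hash)→11200, (A,merge)→43600, (C,merge)→56800, (A,nl_idx)→84800, (A,nl)→303800 …(+1); best=8200 via (A,hash)

cost=8200; order=C,B,A; methods=hash,hash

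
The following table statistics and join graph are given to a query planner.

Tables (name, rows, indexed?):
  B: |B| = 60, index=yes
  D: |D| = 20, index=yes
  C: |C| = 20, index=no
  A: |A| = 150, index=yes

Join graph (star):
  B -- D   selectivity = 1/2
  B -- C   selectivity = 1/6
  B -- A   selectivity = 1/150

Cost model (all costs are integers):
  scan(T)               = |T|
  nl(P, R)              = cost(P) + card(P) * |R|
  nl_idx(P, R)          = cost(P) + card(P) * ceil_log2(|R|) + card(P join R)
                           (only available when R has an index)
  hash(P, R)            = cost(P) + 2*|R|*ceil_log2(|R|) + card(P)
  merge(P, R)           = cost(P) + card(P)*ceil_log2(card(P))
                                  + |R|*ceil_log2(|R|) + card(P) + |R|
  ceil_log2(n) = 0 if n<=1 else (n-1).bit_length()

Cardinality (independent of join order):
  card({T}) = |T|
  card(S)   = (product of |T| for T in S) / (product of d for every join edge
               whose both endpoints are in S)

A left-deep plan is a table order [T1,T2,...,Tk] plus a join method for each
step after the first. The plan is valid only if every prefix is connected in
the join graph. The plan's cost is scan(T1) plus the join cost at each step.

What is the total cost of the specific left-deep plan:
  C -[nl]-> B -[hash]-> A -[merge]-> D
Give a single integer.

step 1: scan C: cost=20, card=20
step 2: join B via nl
    card(P join B) = 20*60/(6) = 200
    cost = 20 + 20*60 = 1220
step 3: join A via hash
    card(P join A) = 200*150/(150) = 200
    cost = 1220 + 2*150*8 + 200 = 3820
step 4: join D via merge
    card(P join D) = 200*20/(2) = 2000
    cost = 3820 + 200*8 + 20*5 + 200 + 20 = 5740

5740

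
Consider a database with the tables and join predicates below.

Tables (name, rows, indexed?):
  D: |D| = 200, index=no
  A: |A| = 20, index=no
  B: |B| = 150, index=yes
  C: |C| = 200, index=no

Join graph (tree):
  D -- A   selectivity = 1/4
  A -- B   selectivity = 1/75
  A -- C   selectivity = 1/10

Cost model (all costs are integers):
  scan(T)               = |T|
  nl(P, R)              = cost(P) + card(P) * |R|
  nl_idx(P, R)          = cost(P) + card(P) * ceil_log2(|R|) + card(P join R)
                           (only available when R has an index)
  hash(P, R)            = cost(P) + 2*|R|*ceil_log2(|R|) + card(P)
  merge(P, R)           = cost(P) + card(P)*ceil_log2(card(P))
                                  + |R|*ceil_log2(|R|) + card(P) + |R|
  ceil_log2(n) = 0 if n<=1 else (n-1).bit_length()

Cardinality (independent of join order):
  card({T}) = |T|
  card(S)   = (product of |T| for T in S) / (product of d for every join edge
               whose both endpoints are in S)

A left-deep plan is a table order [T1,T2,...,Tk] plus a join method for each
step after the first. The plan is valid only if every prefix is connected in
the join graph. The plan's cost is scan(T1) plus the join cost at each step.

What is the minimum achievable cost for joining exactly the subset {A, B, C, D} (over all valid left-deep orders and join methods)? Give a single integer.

Selinger DP over subsets of {A,B,C,D}:
  {D}: scan cost=200, card=200
  {A}: scan cost=20, card=20
  {B}: scan cost=150, card=150
  {C}: scan cost=200, card=200
  {AD}: card=1000; try (A,hash)→600, (D,merge)→1940, (A,merge)→2120, (D,hash)→3240, (D,nl)→4020, (A,nl)→4200; best=600 via (A,hash)
  {AB}: card=40; try (B,nl_idx)→220, (A,hash)→500, (B,merge)→1490, (A,merge)→1620, (B,hash)→2440, (B,nl)→3020 …(+1); best=220 via (B,nl_idx)
  {AC}: card=400; try (A,hash)→600, (C,merge)→1940, (A,merge)→2120, (C,hash)→3240, (C,nl)→4020, (A,nl)→4200; best=600 via (A,hash)
  {ABD}: card=2000; try (D,merge)→2300, (D,hash)→3460, (B,hash)→4000, (D,nl)→8220, (B,nl_idx)→10600, (B,merge)→12950 …(+1); best=2300 via (D,merge)
  {ACD}: card=20000; try (D,hash)→4200, (C,hash)→4800, (D,merge)→6400, (C,merge)→13400, (D,nl)→80600, (C,nl)→200600; best=4200 via (D,hash)
  {ABC}: card=800; try (C,merge)→2300, (B,hash)→3400, (C,hash)→3460, (B,nl_idx)→4600, (B,merge)→5950, (C,nl)→8220 …(+1); best=2300 via (C,merge)
  {ABCD}: card=40000; try (D,hash)→6300, (C,hash)→7500, (D,merge)→12900, (B,hash)→26600, (C,merge)→28100, (D,nl)→162300 …(+4); best=6300 via (D,hash)

6300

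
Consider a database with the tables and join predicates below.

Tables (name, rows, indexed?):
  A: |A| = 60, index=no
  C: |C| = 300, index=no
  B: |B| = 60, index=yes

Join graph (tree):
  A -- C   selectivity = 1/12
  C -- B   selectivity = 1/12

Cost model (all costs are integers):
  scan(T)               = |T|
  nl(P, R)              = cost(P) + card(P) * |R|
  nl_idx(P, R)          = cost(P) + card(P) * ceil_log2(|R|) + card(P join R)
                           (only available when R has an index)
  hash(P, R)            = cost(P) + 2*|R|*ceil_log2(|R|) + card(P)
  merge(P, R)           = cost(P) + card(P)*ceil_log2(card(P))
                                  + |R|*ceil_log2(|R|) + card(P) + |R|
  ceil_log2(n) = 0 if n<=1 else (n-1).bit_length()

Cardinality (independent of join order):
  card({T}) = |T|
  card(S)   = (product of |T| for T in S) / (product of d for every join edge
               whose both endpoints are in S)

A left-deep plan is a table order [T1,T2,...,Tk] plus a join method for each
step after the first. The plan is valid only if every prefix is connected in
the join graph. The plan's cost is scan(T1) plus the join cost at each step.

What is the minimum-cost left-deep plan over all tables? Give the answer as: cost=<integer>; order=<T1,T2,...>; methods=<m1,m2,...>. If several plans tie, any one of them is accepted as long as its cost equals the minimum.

cost=3540; order=C,A,B; methods=hash,hash

Selinger DP (subsets sized 1..n):
  {A}: scan cost=60, card=60
  {C}: scan cost=300, card=300
  {B}: scan cost=60, card=60
  {AC}: card=1500; try (A,hash)→1320, (C,merge)→3480, (A,merge)→3720, (C,hash)→5520, (C,nl)→18060, (A,nl)→18300; best=1320 via (A,hash)
  {BC}: card=1500; try (B,hash)→1320, (C,merge)→3480, (B,nl_idx)→3600, (B,merge)→3720, (C,hash)→5520, (C,nl)→18060 …(+1); best=1320 via (B,hash)
  {ABC}: card=7500; try (B,hash)→3540, (A,hash)→3540, (B,nl_idx)→17820, (B,merge)→19740, (A,merge)→19740, (B,nl)→91320 …(+1); best=3540 via (B,hash)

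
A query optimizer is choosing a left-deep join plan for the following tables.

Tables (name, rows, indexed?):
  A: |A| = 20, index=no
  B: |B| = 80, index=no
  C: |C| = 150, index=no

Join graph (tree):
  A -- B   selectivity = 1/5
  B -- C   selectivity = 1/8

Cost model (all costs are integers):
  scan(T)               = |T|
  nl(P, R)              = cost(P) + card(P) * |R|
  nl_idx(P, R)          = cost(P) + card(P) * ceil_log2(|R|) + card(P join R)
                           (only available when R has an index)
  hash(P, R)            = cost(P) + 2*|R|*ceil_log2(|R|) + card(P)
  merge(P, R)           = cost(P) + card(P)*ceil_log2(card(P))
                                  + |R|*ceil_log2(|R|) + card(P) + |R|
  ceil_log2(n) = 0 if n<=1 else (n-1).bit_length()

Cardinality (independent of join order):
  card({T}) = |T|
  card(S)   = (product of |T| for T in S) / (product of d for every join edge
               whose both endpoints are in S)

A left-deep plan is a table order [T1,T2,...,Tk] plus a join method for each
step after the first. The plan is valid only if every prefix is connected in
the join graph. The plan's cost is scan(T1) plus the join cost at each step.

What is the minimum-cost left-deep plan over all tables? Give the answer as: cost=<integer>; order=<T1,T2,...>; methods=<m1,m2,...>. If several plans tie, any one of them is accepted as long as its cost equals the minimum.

cost=3080; order=B,A,C; methods=hash,hash

Selinger DP (subsets sized 1..n):
  {A}: scan cost=20, card=20
  {B}: scan cost=80, card=80
  {C}: scan cost=150, card=150
  {AB}: card=320; try (A,hash)→360, (B,merge)→780, (A,merge)→840, (B,hash)→1160, (B,nl)→1620, (A,nl)→1680; best=360 via (A,hash)
  {BC}: card=1500; try (B,hash)→1420, (C,merge)→2070, (B,merge)→2140, (C,hash)→2560, (C,nl)→12080, (B,nl)→12150; best=1420 via (B,hash)
  {ABC}: card=6000; try (C,hash)→3080, (A,hash)→3120, (C,merge)→4910, (A,merge)→19540, (A,nl)→31420, (C,nl)→48360; best=3080 via (C,hash)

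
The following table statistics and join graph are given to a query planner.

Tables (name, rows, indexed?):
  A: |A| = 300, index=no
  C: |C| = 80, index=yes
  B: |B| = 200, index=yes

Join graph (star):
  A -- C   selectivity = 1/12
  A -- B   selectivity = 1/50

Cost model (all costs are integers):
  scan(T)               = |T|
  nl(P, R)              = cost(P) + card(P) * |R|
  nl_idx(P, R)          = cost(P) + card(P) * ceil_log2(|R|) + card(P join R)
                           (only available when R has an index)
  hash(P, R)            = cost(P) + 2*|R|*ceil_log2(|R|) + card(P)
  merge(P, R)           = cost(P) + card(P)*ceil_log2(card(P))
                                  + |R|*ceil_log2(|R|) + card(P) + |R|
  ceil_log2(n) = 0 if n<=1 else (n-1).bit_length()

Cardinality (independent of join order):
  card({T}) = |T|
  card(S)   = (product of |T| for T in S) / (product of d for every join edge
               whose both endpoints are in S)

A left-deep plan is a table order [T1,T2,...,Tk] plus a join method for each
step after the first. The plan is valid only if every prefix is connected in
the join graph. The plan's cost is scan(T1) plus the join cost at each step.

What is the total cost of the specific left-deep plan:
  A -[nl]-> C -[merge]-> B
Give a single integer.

step 1: scan A: cost=300, card=300
step 2: join C via nl
    card(P join C) = 300*80/(12) = 2000
    cost = 300 + 300*80 = 24300
step 3: join B via merge
    card(P join B) = 2000*200/(50) = 8000
    cost = 24300 + 2000*11 + 200*8 + 2000 + 200 = 50100

50100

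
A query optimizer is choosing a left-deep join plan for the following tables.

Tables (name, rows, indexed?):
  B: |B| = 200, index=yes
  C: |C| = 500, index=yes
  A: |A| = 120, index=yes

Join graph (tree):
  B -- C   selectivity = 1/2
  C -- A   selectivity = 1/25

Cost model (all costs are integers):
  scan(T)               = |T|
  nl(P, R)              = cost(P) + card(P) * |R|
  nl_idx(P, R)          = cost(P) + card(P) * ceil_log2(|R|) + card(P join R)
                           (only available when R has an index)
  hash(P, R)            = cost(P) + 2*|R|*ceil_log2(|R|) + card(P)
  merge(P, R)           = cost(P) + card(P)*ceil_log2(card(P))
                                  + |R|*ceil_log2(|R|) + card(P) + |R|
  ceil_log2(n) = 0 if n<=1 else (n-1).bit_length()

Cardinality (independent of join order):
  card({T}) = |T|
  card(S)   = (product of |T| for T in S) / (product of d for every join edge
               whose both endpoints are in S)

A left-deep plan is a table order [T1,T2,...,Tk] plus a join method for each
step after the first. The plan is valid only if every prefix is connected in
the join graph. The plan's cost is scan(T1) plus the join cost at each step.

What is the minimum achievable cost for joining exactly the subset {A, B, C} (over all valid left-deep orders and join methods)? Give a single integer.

8280

Selinger DP over subsets of {A,B,C}:
  {B}: scan cost=200, card=200
  {C}: scan cost=500, card=500
  {A}: scan cost=120, card=120
  {BC}: card=50000; try (B,hash)→4200, (C,merge)→7000, (B,merge)→7300, (C,hash)→9400, (C,nl_idx)→52000, (B,nl_idx)→54500 …(+2); best=4200 via (B,hash)
  {AC}: card=2400; try (A,hash)→2680, (C,nl_idx)→3600, (C,merge)→6080, (A,nl_idx)→6400, (A,merge)→6460, (C,hash)→9240 …(+2); best=2680 via (A,hash)
  {ABC}: card=240000; try (B,hash)→8280, (B,merge)→35680, (A,hash)→55880, (B,nl_idx)→261880, (B,nl)→482680, (A,nl_idx)→594200 …(+2); best=8280 via (B,hash)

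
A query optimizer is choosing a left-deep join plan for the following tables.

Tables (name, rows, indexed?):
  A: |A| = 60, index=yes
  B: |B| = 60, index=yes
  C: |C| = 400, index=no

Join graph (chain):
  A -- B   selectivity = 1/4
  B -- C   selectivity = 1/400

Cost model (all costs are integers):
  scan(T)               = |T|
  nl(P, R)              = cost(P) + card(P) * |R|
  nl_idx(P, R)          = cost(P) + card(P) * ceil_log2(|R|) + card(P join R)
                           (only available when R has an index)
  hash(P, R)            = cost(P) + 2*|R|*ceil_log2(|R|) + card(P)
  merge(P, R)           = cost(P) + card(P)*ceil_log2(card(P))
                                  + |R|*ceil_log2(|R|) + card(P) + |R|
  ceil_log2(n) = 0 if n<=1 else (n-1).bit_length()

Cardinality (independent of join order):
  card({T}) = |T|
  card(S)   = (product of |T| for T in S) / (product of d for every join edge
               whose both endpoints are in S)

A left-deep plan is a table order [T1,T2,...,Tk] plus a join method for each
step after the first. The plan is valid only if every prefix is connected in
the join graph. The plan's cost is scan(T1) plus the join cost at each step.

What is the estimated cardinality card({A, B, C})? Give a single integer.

Tables in S: A(60), B(60), C(400)
Edges inside S: A-B(d=4), B-C(d=400)
numerator = 60 * 60 * 400 = 1440000
denominator = 4 * 400 = 1600
card(S) = 1440000 / 1600 = 900

900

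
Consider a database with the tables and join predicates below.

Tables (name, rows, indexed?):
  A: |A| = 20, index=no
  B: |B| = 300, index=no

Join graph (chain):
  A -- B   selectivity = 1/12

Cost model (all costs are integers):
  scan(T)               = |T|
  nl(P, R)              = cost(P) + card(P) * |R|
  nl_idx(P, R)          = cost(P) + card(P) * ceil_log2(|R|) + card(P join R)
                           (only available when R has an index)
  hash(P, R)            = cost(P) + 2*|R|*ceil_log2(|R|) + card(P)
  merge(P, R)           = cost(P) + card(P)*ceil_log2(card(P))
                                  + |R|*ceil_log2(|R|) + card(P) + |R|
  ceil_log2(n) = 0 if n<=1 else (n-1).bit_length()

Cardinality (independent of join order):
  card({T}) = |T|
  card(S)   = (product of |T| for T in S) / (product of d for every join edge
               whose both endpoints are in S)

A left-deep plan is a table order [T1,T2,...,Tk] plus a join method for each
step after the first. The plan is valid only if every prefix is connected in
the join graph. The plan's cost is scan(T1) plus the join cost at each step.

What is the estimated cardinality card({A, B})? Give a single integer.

500

Tables in S: A(20), B(300)
Edges inside S: A-B(d=12)
numerator = 20 * 300 = 6000
denominator = 12 = 12
card(S) = 6000 / 12 = 500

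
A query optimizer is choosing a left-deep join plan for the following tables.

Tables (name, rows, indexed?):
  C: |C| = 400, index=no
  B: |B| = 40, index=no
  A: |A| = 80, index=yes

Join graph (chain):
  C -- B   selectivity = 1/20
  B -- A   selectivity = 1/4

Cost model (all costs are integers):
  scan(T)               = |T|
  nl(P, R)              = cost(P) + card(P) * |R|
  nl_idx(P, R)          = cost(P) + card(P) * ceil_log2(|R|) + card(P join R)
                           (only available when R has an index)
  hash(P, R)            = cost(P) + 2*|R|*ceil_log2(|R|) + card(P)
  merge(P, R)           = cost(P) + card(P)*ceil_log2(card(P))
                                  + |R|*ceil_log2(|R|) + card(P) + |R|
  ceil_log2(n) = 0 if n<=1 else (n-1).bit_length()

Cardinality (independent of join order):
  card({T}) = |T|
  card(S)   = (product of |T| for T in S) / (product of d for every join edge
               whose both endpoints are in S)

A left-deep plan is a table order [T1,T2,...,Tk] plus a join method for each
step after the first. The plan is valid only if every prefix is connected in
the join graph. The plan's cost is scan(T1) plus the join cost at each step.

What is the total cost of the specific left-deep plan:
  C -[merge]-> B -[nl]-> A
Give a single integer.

step 1: scan C: cost=400, card=400
step 2: join B via merge
    card(P join B) = 400*40/(20) = 800
    cost = 400 + 400*9 + 40*6 + 400 + 40 = 4680
step 3: join A via nl
    card(P join A) = 800*80/(4) = 16000
    cost = 4680 + 800*80 = 68680

68680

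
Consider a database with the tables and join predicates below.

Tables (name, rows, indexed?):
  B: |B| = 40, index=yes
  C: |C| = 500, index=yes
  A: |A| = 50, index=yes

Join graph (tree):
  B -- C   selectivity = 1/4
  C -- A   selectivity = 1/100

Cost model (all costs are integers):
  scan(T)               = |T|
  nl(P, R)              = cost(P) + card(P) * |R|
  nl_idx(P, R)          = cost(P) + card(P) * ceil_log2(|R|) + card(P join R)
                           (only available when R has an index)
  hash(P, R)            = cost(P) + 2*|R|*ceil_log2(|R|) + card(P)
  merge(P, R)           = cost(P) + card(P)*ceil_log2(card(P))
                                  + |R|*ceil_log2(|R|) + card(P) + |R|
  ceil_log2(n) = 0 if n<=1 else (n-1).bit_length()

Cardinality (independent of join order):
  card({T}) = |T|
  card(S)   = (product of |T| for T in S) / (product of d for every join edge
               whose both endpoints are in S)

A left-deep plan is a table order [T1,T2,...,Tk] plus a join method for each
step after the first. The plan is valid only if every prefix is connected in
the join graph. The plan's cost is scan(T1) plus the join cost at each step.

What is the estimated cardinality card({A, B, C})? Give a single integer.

2500

Tables in S: A(50), B(40), C(500)
Edges inside S: B-C(d=4), C-A(d=100)
numerator = 50 * 40 * 500 = 1000000
denominator = 4 * 100 = 400
card(S) = 1000000 / 400 = 2500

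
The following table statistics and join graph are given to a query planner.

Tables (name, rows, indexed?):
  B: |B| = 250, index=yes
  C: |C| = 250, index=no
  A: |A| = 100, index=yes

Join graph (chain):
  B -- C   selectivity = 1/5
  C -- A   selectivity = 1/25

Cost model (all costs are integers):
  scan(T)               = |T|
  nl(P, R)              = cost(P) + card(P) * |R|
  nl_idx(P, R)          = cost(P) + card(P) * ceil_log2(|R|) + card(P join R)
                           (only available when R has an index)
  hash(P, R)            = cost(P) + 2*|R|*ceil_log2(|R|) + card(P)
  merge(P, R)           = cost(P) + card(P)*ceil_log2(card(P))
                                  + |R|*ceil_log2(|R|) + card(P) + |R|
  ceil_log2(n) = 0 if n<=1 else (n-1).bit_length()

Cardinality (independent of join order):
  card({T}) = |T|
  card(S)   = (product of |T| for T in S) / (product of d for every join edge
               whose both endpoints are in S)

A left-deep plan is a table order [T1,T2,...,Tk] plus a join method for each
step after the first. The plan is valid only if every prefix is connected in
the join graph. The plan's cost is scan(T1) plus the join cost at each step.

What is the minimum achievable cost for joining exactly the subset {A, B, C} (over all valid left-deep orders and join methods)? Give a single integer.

Selinger DP over subsets of {A,B,C}:
  {B}: scan cost=250, card=250
  {C}: scan cost=250, card=250
  {A}: scan cost=100, card=100
  {BC}: card=12500; try (C,hash)→4500, (B,hash)→4500, (C,merge)→4750, (B,merge)→4750, (B,nl_idx)→14750, (C,nl)→62750 …(+1); best=4500 via (C,hash)
  {AC}: card=1000; try (A,hash)→1900, (A,nl_idx)→3000, (C,merge)→3150, (A,merge)→3300, (C,hash)→4200, (C,nl)→25100 …(+1); best=1900 via (A,hash)
  {ABC}: card=50000; try (B,hash)→6900, (B,merge)→15150, (A,hash)→18400, (B,nl_idx)→59900, (A,nl_idx)→142000, (A,merge)→192800 …(+2); best=6900 via (B,hash)

6900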